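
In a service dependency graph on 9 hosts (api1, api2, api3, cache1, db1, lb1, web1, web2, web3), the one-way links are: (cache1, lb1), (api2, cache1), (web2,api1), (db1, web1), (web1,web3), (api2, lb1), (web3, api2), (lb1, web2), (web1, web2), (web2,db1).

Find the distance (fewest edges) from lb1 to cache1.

Distance 0: lb1.
Distance 1: web2.
Distance 2: api1, db1.
Distance 3: web1.
Distance 4: web3.
Distance 5: api2.
Distance 6: cache1 — contains cache1.

6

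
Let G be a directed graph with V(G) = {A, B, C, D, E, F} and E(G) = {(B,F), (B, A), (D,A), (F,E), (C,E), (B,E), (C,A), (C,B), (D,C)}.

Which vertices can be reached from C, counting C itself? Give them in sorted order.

A, B, C, E, F

Start at C.
Its neighbours: A, B, E.
Then their neighbours: F.
Nothing further is reachable.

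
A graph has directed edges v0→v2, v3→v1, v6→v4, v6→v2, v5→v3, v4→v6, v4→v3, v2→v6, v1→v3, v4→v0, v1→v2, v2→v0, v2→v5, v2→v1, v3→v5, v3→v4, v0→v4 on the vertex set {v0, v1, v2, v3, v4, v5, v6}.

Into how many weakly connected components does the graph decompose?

1

From v0: component {v0, v1, v2, v3, v4, v5, v6}.
That's 1 component.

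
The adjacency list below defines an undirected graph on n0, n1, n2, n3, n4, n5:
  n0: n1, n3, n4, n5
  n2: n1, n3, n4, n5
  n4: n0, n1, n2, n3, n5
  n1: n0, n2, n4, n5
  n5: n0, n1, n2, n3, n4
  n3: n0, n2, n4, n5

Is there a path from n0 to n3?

Yes

Explore from n0.
Distance 1: reach n1, n3, n4, n5.
Found n3.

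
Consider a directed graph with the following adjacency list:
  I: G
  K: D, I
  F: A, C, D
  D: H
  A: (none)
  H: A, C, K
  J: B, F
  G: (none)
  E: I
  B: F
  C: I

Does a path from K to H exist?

Yes

Explore from K.
Distance 1: reach D, I.
Distance 2: reach G, H.
Found H.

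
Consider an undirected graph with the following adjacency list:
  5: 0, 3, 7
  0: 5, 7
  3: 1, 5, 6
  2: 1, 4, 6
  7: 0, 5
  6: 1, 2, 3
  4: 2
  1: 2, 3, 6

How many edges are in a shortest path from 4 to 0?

5

Distance 0: 4.
Distance 1: 2.
Distance 2: 1, 6.
Distance 3: 3.
Distance 4: 5.
Distance 5: 0, 7 — contains 0.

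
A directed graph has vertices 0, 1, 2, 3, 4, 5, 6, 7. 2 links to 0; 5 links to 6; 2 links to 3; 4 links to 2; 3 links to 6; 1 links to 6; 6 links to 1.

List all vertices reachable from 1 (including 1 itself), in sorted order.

Start at 1.
Its neighbours: 6.
Nothing further is reachable.

1, 6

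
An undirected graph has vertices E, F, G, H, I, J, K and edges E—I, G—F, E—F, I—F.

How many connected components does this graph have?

4

From E: component {E, F, G, I}.
From H: component {H}.
From J: component {J}.
From K: component {K}.
That's 4 components.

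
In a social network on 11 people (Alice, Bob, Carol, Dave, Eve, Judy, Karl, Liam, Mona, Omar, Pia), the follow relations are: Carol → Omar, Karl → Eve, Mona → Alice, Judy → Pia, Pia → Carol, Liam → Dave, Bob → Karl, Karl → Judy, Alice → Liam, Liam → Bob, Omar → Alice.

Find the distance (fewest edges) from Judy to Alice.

4

Distance 0: Judy.
Distance 1: Pia.
Distance 2: Carol.
Distance 3: Omar.
Distance 4: Alice — contains Alice.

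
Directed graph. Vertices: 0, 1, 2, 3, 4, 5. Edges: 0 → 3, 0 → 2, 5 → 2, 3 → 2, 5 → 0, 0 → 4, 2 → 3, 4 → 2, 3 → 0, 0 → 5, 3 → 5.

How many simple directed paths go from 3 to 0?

3→0
3→5→0

2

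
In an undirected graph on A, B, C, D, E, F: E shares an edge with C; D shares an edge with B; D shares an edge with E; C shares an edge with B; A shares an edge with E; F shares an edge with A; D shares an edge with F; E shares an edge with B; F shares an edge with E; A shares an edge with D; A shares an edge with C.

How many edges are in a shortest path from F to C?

Distance 0: F.
Distance 1: A, D, E.
Distance 2: B, C — contains C.

2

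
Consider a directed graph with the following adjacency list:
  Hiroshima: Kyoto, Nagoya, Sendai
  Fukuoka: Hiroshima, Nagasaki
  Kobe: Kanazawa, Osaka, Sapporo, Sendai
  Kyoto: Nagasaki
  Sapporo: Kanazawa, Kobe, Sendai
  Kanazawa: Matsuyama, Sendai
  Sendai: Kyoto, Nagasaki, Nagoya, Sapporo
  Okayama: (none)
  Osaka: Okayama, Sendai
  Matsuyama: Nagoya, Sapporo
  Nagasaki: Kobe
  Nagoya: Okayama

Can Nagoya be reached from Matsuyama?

Explore from Matsuyama.
Distance 1: reach Nagoya, Sapporo.
Found Nagoya.

Yes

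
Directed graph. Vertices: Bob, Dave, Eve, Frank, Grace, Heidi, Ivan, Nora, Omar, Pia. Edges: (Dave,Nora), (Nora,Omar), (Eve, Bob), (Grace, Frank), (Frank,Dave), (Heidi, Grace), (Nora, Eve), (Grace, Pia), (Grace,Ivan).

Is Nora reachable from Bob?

No

Bob has no outgoing edges, so nothing is reachable from it.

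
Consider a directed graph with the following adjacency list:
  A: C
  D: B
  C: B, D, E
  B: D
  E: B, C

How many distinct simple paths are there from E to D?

E→B→D
E→C→B→D
E→C→D

3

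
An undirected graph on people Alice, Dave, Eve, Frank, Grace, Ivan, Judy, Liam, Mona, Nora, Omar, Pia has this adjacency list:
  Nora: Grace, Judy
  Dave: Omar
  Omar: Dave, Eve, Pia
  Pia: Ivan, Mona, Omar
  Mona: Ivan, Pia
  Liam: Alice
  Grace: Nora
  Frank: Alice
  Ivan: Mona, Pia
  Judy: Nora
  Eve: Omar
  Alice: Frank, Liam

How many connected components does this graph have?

From Alice: component {Alice, Frank, Liam}.
From Dave: component {Dave, Eve, Ivan, Mona, Omar, Pia}.
From Grace: component {Grace, Judy, Nora}.
That's 3 components.

3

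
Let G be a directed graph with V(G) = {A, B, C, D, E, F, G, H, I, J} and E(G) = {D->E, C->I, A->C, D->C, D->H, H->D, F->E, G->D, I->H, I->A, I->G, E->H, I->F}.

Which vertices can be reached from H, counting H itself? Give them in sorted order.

A, C, D, E, F, G, H, I

Start at H.
Its neighbours: D.
Then their neighbours: C, E.
Then next layer: I.
Then next layer: A, F, G.
Nothing further is reachable.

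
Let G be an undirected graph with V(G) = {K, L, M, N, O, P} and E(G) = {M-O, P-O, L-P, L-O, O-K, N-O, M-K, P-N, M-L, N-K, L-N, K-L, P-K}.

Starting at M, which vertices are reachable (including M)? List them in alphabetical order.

K, L, M, N, O, P

Start at M.
Its neighbours: K, L, O.
Then their neighbours: N, P.
Every vertex is now reached.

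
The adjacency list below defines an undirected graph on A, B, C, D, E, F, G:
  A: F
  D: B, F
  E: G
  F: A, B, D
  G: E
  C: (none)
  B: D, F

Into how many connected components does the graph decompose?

From A: component {A, B, D, F}.
From C: component {C}.
From E: component {E, G}.
That's 3 components.

3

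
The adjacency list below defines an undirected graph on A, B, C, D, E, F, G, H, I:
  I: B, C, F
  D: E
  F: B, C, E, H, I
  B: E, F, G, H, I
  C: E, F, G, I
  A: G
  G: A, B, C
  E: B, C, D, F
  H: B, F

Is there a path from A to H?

Explore from A.
Distance 1: reach G.
Distance 2: reach B, C.
Distance 3: reach E, F, H, I.
Found H.

Yes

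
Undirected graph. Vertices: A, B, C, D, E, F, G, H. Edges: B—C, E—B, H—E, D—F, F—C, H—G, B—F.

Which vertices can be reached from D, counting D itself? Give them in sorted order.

B, C, D, E, F, G, H

Start at D.
Its neighbours: F.
Then their neighbours: B, C.
Then next layer: E.
Then next layer: H.
Then next layer: G.
Nothing further is reachable.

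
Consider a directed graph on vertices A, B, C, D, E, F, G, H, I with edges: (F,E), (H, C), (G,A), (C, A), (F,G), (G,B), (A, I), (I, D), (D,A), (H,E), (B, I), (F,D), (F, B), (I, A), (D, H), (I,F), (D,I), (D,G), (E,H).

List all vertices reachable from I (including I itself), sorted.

A, B, C, D, E, F, G, H, I

Start at I.
Its neighbours: A, D, F.
Then their neighbours: B, E, G, H.
Then next layer: C.
Every vertex is now reached.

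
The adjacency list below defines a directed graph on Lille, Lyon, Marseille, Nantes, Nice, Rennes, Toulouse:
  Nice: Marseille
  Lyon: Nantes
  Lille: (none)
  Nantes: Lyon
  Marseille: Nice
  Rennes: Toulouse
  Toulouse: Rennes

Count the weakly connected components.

4

From Lille: component {Lille}.
From Lyon: component {Lyon, Nantes}.
From Marseille: component {Marseille, Nice}.
From Rennes: component {Rennes, Toulouse}.
That's 4 components.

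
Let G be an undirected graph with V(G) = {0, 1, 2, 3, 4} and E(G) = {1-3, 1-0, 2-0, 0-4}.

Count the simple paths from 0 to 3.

0–1–3

1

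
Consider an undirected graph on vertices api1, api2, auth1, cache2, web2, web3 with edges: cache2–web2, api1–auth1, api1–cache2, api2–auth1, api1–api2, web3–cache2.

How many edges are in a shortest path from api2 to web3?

3

Distance 0: api2.
Distance 1: api1, auth1.
Distance 2: cache2.
Distance 3: web2, web3 — contains web3.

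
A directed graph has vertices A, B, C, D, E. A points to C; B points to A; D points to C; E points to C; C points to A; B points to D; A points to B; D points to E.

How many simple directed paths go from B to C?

B→A→C
B→D→C
B→D→E→C

3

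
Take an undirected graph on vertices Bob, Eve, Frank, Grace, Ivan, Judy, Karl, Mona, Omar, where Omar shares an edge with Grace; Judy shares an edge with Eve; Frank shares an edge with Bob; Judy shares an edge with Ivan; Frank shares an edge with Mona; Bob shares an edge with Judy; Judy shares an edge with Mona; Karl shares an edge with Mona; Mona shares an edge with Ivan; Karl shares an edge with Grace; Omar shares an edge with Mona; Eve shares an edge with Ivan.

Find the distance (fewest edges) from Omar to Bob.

3

Distance 0: Omar.
Distance 1: Grace, Mona.
Distance 2: Frank, Ivan, Judy, Karl.
Distance 3: Bob, Eve — contains Bob.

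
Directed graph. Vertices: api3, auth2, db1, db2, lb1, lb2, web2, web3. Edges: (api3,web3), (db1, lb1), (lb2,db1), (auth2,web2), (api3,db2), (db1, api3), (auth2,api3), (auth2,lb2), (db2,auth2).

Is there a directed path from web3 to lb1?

No

web3 has no outgoing edges, so nothing is reachable from it.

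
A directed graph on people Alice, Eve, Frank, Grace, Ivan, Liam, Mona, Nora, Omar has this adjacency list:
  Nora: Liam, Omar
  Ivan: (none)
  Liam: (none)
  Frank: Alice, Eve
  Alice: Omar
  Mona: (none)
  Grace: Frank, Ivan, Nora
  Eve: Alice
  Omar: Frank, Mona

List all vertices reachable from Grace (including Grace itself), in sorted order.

Start at Grace.
Its neighbours: Frank, Ivan, Nora.
Then their neighbours: Alice, Eve, Liam, Omar.
Then next layer: Mona.
Every vertex is now reached.

Alice, Eve, Frank, Grace, Ivan, Liam, Mona, Nora, Omar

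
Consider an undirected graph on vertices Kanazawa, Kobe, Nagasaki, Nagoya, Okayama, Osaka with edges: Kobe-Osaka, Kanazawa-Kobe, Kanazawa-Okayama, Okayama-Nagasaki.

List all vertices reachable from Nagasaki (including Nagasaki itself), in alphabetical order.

Start at Nagasaki.
Its neighbours: Okayama.
Then their neighbours: Kanazawa.
Then next layer: Kobe.
Then next layer: Osaka.
Nothing further is reachable.

Kanazawa, Kobe, Nagasaki, Okayama, Osaka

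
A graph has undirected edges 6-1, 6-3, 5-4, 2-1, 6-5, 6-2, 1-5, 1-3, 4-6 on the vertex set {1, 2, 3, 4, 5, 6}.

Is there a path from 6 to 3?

Explore from 6.
Distance 1: reach 1, 2, 3, 4, 5.
Found 3.

Yes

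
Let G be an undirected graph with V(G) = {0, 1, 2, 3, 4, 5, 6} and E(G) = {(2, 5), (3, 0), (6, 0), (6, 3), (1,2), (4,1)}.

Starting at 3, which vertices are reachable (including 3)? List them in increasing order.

0, 3, 6

Start at 3.
Its neighbours: 0, 6.
Nothing further is reachable.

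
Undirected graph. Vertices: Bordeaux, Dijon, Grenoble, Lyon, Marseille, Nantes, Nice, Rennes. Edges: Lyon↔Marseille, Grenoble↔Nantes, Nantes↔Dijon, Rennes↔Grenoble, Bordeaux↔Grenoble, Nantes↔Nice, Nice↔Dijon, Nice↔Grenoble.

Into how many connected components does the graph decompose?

2

From Bordeaux: component {Bordeaux, Dijon, Grenoble, Nantes, Nice, Rennes}.
From Lyon: component {Lyon, Marseille}.
That's 2 components.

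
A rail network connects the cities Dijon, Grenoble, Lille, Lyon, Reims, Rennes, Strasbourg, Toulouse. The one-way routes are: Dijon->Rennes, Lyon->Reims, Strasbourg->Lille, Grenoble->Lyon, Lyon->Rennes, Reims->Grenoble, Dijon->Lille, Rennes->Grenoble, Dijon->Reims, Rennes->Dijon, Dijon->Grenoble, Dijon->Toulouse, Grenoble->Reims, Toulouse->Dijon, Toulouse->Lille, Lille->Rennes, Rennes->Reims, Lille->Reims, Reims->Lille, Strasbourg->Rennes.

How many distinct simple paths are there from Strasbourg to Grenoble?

Strasbourg→Lille→Reims→Grenoble
Strasbourg→Lille→Rennes→Dijon→Grenoble
Strasbourg→Lille→Rennes→Dijon→Reims→Grenoble
Strasbourg→Lille→Rennes→Grenoble
Strasbourg→Lille→Rennes→Reims→Grenoble
Strasbourg→Rennes→Dijon→Grenoble
Strasbourg→Rennes→Dijon→Lille→Reims→Grenoble
Strasbourg→Rennes→Dijon→Reims→Grenoble
Strasbourg→Rennes→Dijon→Toulouse→Lille→Reims→Grenoble
Strasbourg→Rennes→Grenoble
Strasbourg→Rennes→Reims→Grenoble

11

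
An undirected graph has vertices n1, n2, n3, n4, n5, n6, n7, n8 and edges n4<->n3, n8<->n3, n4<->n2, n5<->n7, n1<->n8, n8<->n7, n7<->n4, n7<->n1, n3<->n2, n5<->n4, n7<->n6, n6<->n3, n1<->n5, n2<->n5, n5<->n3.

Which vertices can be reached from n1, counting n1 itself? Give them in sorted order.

Start at n1.
Its neighbours: n5, n7, n8.
Then their neighbours: n2, n3, n4, n6.
Every vertex is now reached.

n1, n2, n3, n4, n5, n6, n7, n8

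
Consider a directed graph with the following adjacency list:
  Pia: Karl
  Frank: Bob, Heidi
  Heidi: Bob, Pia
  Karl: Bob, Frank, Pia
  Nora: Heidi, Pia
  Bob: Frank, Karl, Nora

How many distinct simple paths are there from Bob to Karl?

4

Bob→Frank→Heidi→Pia→Karl
Bob→Karl
Bob→Nora→Heidi→Pia→Karl
Bob→Nora→Pia→Karl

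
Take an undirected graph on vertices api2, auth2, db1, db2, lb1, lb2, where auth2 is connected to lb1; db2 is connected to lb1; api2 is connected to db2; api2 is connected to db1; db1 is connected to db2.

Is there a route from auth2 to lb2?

No

Explore from auth2.
Distance 1: reach lb1.
Distance 2: reach db2.
Distance 3: reach api2, db1.
The search is exhausted without reaching lb2; it lies in a different component.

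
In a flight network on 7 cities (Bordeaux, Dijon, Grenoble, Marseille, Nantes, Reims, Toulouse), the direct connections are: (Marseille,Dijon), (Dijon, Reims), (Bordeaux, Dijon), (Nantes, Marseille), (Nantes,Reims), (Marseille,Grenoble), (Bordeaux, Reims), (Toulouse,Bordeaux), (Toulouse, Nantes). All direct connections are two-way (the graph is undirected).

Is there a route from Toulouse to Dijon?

Yes

Explore from Toulouse.
Distance 1: reach Bordeaux, Nantes.
Distance 2: reach Dijon, Marseille, Reims.
Found Dijon.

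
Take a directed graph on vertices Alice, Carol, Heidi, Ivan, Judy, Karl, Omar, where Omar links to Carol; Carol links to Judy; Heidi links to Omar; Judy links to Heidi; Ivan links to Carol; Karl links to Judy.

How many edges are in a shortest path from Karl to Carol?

4

Distance 0: Karl.
Distance 1: Judy.
Distance 2: Heidi.
Distance 3: Omar.
Distance 4: Carol — contains Carol.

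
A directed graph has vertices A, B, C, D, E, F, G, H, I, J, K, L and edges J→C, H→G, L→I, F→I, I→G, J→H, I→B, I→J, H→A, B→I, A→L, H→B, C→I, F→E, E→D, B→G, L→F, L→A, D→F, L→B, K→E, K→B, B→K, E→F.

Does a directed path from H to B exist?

Yes

Explore from H.
Distance 1: reach A, B, G.
Found B.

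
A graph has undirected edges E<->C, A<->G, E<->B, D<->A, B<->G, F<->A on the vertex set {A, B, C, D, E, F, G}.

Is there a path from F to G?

Explore from F.
Distance 1: reach A.
Distance 2: reach D, G.
Found G.

Yes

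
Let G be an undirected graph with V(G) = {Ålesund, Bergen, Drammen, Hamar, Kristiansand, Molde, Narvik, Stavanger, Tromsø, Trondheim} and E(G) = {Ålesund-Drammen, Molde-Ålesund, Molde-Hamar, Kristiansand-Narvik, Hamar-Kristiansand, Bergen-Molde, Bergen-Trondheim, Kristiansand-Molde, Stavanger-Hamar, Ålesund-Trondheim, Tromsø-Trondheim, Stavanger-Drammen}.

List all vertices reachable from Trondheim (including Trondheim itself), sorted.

Ålesund, Bergen, Drammen, Hamar, Kristiansand, Molde, Narvik, Stavanger, Tromsø, Trondheim

Start at Trondheim.
Its neighbours: Ålesund, Bergen, Tromsø.
Then their neighbours: Drammen, Molde.
Then next layer: Hamar, Kristiansand, Stavanger.
Then next layer: Narvik.
Every vertex is now reached.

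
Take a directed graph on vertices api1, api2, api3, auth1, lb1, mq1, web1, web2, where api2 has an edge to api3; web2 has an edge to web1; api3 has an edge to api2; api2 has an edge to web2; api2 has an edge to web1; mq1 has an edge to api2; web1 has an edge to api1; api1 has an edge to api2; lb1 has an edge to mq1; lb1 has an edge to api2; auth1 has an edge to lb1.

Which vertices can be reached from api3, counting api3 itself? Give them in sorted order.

api1, api2, api3, web1, web2

Start at api3.
Its neighbours: api2.
Then their neighbours: web1, web2.
Then next layer: api1.
Nothing further is reachable.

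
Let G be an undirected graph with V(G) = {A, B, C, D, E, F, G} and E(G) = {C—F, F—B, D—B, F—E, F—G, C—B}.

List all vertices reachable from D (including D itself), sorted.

Start at D.
Its neighbours: B.
Then their neighbours: C, F.
Then next layer: E, G.
Nothing further is reachable.

B, C, D, E, F, G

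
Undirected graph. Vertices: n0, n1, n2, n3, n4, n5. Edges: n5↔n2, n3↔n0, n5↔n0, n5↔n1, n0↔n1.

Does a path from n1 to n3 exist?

Yes

Explore from n1.
Distance 1: reach n0, n5.
Distance 2: reach n2, n3.
Found n3.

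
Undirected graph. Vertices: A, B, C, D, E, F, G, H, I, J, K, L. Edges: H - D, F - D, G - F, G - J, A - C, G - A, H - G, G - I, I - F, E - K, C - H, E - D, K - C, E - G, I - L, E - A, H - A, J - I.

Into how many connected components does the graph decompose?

From A: component {A, C, D, E, F, G, H, I, J, K, L}.
From B: component {B}.
That's 2 components.

2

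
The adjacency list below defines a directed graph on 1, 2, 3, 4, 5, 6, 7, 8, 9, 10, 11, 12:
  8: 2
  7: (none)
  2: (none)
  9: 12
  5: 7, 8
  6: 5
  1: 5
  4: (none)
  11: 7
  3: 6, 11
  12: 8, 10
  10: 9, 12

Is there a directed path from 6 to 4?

Explore from 6.
Distance 1: reach 5.
Distance 2: reach 7, 8.
Distance 3: reach 2.
The search from 6 is exhausted; no directed path reaches 4.

No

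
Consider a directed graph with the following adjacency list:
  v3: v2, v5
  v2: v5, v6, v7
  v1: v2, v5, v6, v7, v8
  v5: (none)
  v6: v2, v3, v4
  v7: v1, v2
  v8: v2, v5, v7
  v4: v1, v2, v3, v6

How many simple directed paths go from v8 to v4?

5

v8→v2→v6→v4
v8→v2→v7→v1→v6→v4
v8→v7→v1→v2→v6→v4
v8→v7→v1→v6→v4
v8→v7→v2→v6→v4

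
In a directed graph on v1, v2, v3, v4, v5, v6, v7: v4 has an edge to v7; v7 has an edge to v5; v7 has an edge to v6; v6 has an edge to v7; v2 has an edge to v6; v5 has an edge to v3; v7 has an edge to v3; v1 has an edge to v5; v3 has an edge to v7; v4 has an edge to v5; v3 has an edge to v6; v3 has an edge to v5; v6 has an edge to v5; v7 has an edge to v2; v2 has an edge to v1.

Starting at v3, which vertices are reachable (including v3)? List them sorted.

v1, v2, v3, v5, v6, v7

Start at v3.
Its neighbours: v5, v6, v7.
Then their neighbours: v2.
Then next layer: v1.
Nothing further is reachable.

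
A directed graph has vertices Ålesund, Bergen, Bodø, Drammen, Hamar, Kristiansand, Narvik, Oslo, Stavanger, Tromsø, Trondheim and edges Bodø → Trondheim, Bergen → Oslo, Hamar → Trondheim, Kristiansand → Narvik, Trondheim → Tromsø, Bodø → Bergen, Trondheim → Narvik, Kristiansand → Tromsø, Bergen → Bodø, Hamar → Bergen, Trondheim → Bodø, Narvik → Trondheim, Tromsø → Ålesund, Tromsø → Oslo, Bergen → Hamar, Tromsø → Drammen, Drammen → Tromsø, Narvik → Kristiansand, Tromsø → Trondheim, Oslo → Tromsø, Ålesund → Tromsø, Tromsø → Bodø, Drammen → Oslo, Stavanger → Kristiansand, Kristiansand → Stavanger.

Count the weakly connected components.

1

From Ålesund: component {Ålesund, Bergen, Bodø, Drammen, Hamar, Kristiansand, Narvik, Oslo, Stavanger, Tromsø, Trondheim}.
That's 1 component.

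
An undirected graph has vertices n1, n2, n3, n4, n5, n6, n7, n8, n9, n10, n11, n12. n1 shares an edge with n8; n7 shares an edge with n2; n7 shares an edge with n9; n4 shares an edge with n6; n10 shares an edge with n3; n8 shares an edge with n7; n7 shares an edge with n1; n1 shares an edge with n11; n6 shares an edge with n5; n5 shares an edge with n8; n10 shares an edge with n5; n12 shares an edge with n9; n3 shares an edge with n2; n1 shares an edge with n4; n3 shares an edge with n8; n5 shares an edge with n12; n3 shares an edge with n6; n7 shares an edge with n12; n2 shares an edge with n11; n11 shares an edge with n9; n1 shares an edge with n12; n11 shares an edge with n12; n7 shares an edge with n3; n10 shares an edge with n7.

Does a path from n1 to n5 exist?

Explore from n1.
Distance 1: reach n4, n7, n8, n11, n12.
Distance 2: reach n2, n3, n5, n6, n9, n10.
Found n5.

Yes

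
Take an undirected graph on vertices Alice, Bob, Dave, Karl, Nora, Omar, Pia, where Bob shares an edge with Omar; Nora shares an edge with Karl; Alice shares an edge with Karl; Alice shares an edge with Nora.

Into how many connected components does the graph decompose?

From Alice: component {Alice, Karl, Nora}.
From Bob: component {Bob, Omar}.
From Dave: component {Dave}.
From Pia: component {Pia}.
That's 4 components.

4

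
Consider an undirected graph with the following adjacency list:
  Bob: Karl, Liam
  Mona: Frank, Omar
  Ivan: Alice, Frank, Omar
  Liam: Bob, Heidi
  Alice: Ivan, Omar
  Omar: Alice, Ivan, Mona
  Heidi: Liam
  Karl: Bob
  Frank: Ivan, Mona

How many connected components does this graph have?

2

From Alice: component {Alice, Frank, Ivan, Mona, Omar}.
From Bob: component {Bob, Heidi, Karl, Liam}.
That's 2 components.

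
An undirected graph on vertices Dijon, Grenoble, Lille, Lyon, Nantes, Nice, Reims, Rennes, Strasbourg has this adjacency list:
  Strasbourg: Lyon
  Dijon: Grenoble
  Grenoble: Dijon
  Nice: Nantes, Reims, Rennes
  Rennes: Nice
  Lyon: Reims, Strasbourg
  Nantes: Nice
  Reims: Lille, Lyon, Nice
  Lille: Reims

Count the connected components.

From Dijon: component {Dijon, Grenoble}.
From Lille: component {Lille, Lyon, Nantes, Nice, Reims, Rennes, Strasbourg}.
That's 2 components.

2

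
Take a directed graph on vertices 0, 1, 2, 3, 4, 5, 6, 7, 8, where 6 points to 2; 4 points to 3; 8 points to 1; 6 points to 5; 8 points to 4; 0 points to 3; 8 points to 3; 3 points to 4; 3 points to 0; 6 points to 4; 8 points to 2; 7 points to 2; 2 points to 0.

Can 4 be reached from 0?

Explore from 0.
Distance 1: reach 3.
Distance 2: reach 4.
Found 4.

Yes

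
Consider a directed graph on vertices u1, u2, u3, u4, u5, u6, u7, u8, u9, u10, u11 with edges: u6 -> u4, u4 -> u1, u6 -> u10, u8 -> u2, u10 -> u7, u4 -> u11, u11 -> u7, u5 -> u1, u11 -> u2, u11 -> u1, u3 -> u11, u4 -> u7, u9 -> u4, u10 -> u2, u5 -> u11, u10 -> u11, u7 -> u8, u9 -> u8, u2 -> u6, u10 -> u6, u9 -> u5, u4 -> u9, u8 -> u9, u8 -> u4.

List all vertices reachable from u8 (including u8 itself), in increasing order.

u1, u2, u4, u5, u6, u7, u8, u9, u10, u11

Start at u8.
Its neighbours: u2, u4, u9.
Then their neighbours: u1, u5, u6, u7, u11.
Then next layer: u10.
Nothing further is reachable.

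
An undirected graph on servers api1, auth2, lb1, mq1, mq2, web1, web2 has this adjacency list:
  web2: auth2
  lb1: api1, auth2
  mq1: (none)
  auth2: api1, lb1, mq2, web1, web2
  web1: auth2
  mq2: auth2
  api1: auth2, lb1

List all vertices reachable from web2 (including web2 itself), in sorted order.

Start at web2.
Its neighbours: auth2.
Then their neighbours: api1, lb1, mq2, web1.
Nothing further is reachable.

api1, auth2, lb1, mq2, web1, web2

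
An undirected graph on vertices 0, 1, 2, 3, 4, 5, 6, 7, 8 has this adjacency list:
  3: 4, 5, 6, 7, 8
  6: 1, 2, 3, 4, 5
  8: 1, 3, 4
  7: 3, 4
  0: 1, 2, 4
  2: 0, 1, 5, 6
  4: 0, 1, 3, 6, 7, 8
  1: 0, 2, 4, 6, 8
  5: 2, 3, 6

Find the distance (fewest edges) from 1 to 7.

Distance 0: 1.
Distance 1: 0, 2, 4, 6, 8.
Distance 2: 3, 5, 7 — contains 7.

2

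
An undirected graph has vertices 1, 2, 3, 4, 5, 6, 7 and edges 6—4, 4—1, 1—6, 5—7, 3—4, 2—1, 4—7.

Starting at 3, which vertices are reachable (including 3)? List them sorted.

Start at 3.
Its neighbours: 4.
Then their neighbours: 1, 6, 7.
Then next layer: 2, 5.
Every vertex is now reached.

1, 2, 3, 4, 5, 6, 7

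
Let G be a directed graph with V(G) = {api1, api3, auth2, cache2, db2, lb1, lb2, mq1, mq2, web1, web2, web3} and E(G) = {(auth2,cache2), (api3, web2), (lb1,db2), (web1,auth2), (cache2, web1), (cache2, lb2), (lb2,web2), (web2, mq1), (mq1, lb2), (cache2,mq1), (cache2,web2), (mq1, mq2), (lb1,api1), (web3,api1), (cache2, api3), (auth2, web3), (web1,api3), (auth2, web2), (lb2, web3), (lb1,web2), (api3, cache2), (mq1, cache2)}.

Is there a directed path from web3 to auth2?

Explore from web3.
Distance 1: reach api1.
The search from web3 is exhausted; no directed path reaches auth2.

No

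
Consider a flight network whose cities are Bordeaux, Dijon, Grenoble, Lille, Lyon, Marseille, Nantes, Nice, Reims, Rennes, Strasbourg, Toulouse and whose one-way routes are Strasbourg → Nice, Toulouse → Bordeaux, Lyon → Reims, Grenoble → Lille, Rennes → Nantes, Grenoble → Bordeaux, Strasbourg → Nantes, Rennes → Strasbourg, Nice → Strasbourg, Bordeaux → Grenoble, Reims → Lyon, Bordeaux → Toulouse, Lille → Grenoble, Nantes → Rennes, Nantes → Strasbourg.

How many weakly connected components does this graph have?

From Bordeaux: component {Bordeaux, Grenoble, Lille, Toulouse}.
From Dijon: component {Dijon}.
From Lyon: component {Lyon, Reims}.
From Marseille: component {Marseille}.
From Nantes: component {Nantes, Nice, Rennes, Strasbourg}.
That's 5 components.

5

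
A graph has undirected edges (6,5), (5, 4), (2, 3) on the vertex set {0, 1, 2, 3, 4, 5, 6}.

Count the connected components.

From 0: component {0}.
From 1: component {1}.
From 2: component {2, 3}.
From 4: component {4, 5, 6}.
That's 4 components.

4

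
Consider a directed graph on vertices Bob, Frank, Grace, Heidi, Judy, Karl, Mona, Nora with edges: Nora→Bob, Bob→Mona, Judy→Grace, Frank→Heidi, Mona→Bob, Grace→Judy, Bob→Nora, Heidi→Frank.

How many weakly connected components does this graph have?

From Bob: component {Bob, Mona, Nora}.
From Frank: component {Frank, Heidi}.
From Grace: component {Grace, Judy}.
From Karl: component {Karl}.
That's 4 components.

4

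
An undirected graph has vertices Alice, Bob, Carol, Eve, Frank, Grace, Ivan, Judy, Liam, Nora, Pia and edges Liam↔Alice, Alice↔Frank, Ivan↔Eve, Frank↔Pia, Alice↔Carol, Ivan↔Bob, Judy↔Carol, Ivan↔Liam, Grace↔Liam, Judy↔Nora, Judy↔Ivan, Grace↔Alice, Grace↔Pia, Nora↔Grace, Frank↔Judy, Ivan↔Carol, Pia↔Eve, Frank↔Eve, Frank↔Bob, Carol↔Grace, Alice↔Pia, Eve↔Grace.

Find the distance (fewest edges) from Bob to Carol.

2

Distance 0: Bob.
Distance 1: Frank, Ivan.
Distance 2: Alice, Carol, Eve, Judy, Liam, Pia — contains Carol.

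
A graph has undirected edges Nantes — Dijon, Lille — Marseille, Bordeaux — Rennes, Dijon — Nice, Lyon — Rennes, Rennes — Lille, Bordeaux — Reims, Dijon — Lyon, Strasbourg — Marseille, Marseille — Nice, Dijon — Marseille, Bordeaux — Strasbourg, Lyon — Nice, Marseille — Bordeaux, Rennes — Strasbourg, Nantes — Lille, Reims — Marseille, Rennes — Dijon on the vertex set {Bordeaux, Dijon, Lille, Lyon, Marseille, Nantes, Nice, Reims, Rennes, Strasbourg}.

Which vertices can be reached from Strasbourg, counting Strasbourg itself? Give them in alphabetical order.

Start at Strasbourg.
Its neighbours: Bordeaux, Marseille, Rennes.
Then their neighbours: Dijon, Lille, Lyon, Nice, Reims.
Then next layer: Nantes.
Every vertex is now reached.

Bordeaux, Dijon, Lille, Lyon, Marseille, Nantes, Nice, Reims, Rennes, Strasbourg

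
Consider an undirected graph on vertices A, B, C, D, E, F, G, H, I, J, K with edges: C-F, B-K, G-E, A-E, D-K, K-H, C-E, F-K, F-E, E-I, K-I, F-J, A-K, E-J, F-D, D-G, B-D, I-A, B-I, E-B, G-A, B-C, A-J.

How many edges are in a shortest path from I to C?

2

Distance 0: I.
Distance 1: A, B, E, K.
Distance 2: C, D, F, G, H, J — contains C.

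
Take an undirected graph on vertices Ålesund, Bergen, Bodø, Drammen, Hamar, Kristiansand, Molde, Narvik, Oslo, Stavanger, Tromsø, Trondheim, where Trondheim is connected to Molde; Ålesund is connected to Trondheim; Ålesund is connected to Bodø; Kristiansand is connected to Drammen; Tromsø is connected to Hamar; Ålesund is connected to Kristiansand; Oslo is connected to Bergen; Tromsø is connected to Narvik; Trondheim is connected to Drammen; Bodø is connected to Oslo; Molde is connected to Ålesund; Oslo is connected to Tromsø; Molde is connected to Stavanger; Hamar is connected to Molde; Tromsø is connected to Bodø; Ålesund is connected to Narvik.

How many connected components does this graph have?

1

From Ålesund: component {Ålesund, Bergen, Bodø, Drammen, Hamar, Kristiansand, Molde, Narvik, Oslo, Stavanger, Tromsø, Trondheim}.
That's 1 component.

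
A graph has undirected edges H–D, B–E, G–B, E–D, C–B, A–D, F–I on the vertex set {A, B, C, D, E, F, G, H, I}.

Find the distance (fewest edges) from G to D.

3

Distance 0: G.
Distance 1: B.
Distance 2: C, E.
Distance 3: D — contains D.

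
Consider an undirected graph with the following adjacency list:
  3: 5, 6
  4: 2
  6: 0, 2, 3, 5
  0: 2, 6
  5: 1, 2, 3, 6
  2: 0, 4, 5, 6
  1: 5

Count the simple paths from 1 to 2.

1–5–2
1–5–3–6–0–2
1–5–3–6–2
1–5–6–0–2
1–5–6–2

5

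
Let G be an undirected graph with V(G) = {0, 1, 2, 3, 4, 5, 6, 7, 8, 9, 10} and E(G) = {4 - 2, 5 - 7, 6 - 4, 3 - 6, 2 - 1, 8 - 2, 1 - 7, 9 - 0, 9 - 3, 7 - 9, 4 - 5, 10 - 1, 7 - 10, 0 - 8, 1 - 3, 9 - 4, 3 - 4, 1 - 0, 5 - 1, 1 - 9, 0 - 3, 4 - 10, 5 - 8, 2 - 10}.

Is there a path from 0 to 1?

Yes

Explore from 0.
Distance 1: reach 1, 3, 8, 9.
Found 1.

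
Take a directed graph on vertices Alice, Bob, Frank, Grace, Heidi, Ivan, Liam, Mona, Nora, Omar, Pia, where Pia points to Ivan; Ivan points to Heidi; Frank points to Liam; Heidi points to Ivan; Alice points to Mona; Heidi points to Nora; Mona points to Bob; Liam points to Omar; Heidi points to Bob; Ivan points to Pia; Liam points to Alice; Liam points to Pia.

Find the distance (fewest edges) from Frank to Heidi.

4

Distance 0: Frank.
Distance 1: Liam.
Distance 2: Alice, Omar, Pia.
Distance 3: Ivan, Mona.
Distance 4: Bob, Heidi — contains Heidi.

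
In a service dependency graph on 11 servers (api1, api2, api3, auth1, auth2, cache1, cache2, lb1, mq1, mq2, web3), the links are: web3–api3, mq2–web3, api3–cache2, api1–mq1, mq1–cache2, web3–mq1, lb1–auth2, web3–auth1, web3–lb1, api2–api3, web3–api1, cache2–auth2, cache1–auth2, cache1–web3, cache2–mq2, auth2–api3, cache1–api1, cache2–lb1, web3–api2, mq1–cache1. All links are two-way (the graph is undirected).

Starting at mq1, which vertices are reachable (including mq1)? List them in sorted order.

Start at mq1.
Its neighbours: api1, cache1, cache2, web3.
Then their neighbours: api2, api3, auth1, auth2, lb1, mq2.
Every vertex is now reached.

api1, api2, api3, auth1, auth2, cache1, cache2, lb1, mq1, mq2, web3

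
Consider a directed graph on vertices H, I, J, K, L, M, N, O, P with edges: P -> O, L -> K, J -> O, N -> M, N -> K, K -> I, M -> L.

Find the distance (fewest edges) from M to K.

Distance 0: M.
Distance 1: L.
Distance 2: K — contains K.

2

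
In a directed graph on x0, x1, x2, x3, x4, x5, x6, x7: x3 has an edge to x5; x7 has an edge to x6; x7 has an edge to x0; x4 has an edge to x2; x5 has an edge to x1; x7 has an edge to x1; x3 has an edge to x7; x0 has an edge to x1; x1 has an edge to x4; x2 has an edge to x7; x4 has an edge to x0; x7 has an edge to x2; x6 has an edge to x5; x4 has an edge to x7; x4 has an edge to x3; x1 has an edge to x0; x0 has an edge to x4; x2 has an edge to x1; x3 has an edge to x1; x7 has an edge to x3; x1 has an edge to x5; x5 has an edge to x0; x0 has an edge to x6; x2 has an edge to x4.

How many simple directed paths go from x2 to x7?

x2→x1→x0→x4→x3→x7
x2→x1→x0→x4→x7
x2→x1→x4→x3→x7
x2→x1→x4→x7
x2→x1→x5→x0→x4→x3→x7
x2→x1→x5→x0→x4→x7
x2→x4→x3→x7
x2→x4→x7
x2→x7

9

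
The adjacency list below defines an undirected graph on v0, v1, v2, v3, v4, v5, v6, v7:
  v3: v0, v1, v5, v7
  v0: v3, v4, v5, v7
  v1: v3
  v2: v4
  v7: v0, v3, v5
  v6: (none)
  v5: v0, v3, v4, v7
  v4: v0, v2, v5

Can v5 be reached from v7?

Explore from v7.
Distance 1: reach v0, v3, v5.
Found v5.

Yes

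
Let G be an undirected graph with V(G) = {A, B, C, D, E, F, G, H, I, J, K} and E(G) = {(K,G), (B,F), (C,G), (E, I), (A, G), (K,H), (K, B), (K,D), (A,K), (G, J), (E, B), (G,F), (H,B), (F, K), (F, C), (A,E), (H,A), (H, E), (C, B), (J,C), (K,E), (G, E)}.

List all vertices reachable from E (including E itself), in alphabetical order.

A, B, C, D, E, F, G, H, I, J, K

Start at E.
Its neighbours: A, B, G, H, I, K.
Then their neighbours: C, D, F, J.
Every vertex is now reached.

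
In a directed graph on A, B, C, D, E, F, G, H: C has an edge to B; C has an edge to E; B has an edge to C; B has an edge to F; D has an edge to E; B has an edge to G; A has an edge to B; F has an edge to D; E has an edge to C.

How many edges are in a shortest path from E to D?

4

Distance 0: E.
Distance 1: C.
Distance 2: B.
Distance 3: F, G.
Distance 4: D — contains D.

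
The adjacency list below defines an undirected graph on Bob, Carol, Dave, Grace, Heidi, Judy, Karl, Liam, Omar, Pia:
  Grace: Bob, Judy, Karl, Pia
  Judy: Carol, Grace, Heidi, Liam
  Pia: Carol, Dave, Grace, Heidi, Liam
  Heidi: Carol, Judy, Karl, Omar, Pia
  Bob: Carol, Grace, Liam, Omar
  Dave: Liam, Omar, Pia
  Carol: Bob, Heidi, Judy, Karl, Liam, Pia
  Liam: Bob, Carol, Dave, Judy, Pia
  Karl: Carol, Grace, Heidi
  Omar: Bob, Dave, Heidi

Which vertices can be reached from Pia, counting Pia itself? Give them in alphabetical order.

Bob, Carol, Dave, Grace, Heidi, Judy, Karl, Liam, Omar, Pia

Start at Pia.
Its neighbours: Carol, Dave, Grace, Heidi, Liam.
Then their neighbours: Bob, Judy, Karl, Omar.
Every vertex is now reached.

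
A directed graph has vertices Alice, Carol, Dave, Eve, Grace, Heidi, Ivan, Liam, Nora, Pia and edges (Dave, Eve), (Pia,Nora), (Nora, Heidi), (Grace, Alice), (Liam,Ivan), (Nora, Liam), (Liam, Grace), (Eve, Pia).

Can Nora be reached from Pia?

Explore from Pia.
Distance 1: reach Nora.
Found Nora.

Yes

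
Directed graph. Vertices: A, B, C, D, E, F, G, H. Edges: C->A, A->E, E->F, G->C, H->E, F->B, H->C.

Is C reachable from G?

Yes

Explore from G.
Distance 1: reach C.
Found C.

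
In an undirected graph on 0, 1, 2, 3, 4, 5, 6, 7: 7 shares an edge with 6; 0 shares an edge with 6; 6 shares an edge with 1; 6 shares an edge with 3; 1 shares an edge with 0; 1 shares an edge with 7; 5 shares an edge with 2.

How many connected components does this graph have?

From 0: component {0, 1, 3, 6, 7}.
From 2: component {2, 5}.
From 4: component {4}.
That's 3 components.

3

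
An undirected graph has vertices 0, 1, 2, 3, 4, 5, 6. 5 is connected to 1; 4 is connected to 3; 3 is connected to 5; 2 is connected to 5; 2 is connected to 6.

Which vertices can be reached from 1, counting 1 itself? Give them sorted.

1, 2, 3, 4, 5, 6

Start at 1.
Its neighbours: 5.
Then their neighbours: 2, 3.
Then next layer: 4, 6.
Nothing further is reachable.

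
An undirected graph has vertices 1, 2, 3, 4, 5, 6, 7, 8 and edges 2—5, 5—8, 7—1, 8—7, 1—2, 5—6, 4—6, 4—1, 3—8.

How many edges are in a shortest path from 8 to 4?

Distance 0: 8.
Distance 1: 3, 5, 7.
Distance 2: 1, 2, 6.
Distance 3: 4 — contains 4.

3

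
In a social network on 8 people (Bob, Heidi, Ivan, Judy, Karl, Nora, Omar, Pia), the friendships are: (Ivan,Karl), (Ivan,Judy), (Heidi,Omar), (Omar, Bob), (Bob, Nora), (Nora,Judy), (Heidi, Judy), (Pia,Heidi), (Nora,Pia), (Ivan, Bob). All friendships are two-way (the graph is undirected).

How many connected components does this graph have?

From Bob: component {Bob, Heidi, Ivan, Judy, Karl, Nora, Omar, Pia}.
That's 1 component.

1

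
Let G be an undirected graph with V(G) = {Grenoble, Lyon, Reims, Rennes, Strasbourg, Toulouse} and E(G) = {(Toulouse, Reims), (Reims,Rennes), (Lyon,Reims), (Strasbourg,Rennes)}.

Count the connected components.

From Grenoble: component {Grenoble}.
From Lyon: component {Lyon, Reims, Rennes, Strasbourg, Toulouse}.
That's 2 components.

2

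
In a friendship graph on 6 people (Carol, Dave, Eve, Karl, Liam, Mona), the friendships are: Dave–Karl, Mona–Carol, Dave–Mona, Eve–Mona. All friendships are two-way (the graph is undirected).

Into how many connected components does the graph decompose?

From Carol: component {Carol, Dave, Eve, Karl, Mona}.
From Liam: component {Liam}.
That's 2 components.

2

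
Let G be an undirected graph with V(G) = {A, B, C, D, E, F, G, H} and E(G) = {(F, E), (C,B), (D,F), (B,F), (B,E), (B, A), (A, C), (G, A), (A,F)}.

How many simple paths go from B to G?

B–A–G
B–C–A–G
B–E–F–A–G
B–F–A–G

4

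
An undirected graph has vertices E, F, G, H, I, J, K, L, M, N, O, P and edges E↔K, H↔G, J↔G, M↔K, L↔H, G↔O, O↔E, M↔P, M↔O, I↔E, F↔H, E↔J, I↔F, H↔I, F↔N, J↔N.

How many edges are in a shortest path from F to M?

Distance 0: F.
Distance 1: H, I, N.
Distance 2: E, G, J, L.
Distance 3: K, O.
Distance 4: M — contains M.

4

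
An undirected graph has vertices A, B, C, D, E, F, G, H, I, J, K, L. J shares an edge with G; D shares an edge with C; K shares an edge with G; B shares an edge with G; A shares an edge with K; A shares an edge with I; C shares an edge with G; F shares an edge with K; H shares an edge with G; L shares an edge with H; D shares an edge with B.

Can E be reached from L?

Explore from L.
Distance 1: reach H.
Distance 2: reach G.
Distance 3: reach B, C, J, K.
Distance 4: reach A, D, F.
Distance 5: reach I.
The search is exhausted without reaching E; it lies in a different component.

No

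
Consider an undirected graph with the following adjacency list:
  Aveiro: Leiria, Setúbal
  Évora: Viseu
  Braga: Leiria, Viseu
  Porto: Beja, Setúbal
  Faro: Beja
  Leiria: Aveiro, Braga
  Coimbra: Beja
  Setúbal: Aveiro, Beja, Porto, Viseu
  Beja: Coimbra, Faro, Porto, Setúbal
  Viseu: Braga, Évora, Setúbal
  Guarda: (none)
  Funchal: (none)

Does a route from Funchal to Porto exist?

Funchal has no edges, so nothing is reachable from it.

No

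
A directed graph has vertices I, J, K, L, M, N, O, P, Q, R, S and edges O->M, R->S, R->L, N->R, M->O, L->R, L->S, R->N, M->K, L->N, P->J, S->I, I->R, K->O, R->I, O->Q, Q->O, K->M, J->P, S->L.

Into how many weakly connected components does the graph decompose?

3

From I: component {I, L, N, R, S}.
From J: component {J, P}.
From K: component {K, M, O, Q}.
That's 3 components.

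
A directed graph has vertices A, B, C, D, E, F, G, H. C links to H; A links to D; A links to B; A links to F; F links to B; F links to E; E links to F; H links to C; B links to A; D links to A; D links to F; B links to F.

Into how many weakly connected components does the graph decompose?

From A: component {A, B, D, E, F}.
From C: component {C, H}.
From G: component {G}.
That's 3 components.

3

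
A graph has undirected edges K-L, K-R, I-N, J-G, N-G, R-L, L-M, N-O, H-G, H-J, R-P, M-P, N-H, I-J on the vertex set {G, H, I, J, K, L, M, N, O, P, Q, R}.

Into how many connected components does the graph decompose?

3

From G: component {G, H, I, J, N, O}.
From K: component {K, L, M, P, R}.
From Q: component {Q}.
That's 3 components.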